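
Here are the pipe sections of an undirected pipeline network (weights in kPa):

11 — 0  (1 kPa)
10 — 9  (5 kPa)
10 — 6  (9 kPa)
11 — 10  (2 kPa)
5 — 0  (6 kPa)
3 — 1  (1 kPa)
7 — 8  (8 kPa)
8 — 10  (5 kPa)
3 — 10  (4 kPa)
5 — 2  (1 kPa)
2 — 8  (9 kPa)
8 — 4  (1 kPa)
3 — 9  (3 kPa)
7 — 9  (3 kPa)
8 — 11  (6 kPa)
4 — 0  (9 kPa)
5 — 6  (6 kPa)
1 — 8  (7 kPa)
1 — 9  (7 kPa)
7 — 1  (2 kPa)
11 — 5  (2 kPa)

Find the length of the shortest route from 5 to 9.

9 kPa

Running Dijkstra from 5:
5: 0
2: 1  (via 5)
11: 2  (via 5)
0: 3  (via 11)
10: 4  (via 11)
6: 6  (via 5)
3: 8  (via 10)
8: 8  (via 11)
1: 9  (via 3)
4: 9  (via 8)
9: 9  (via 10)
Shortest route: 5–11–10–9 = 9 kPa.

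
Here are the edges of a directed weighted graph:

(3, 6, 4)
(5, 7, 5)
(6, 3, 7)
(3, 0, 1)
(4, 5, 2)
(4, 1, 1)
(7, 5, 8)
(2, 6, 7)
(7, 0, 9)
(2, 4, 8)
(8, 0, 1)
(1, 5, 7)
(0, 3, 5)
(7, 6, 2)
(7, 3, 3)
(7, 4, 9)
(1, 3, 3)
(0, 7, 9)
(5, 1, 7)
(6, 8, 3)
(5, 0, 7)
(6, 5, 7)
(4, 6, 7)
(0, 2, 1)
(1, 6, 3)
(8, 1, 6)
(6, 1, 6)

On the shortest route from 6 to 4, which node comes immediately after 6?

Enumerating some paths:
6–1–3–0–2–4: 6+3+1+1+8 = 19
6–8–0–2–4: 3+1+1+8 = 13
6–3–0–2–4: 7+1+1+8 = 17
Cheapest is 6–8–0–2–4 at 13.
So from 6 the first move is to 8.

8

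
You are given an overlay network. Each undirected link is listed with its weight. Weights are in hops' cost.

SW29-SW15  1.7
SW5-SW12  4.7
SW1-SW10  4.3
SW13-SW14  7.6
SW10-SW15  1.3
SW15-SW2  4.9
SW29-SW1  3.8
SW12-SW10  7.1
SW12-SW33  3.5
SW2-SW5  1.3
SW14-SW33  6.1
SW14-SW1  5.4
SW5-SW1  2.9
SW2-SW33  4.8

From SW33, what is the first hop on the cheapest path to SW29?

SW2

Candidate routes:
SW33 → SW2 → SW15 → SW29: 4.8+4.9+1.7 = 11.4
SW33 → SW2 → SW5 → SW1 → SW29: 4.8+1.3+2.9+3.8 = 12.8
SW33 → SW12 → SW10 → SW15 → SW29: 3.5+7.1+1.3+1.7 = 13.6
SW33 → SW12 → SW5 → SW1 → SW29: 3.5+4.7+2.9+3.8 = 14.9
The minimum is 11.4 hops' cost via SW33 → SW2 → SW15 → SW29.
So from SW33 the first move is to SW2.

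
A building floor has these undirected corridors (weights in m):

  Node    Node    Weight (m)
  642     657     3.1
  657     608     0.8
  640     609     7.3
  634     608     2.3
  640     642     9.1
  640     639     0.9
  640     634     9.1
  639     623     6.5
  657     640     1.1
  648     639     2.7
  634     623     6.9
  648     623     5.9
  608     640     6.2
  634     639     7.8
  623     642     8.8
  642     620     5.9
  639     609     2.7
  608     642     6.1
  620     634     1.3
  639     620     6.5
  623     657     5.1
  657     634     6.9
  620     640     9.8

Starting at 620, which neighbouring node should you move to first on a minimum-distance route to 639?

634

Compare a few routes:
620–634–608–657–640–639: 1.3+2.3+0.8+1.1+0.9 = 6.4
620–634–639: 1.3+7.8 = 9.1
620–634–657–640–639: 1.3+6.9+1.1+0.9 = 10.2
620–639: 6.5 = 6.5
The minimum is 6.4 m via 620–634–608–657–640–639.
So from 620 the first move is to 634.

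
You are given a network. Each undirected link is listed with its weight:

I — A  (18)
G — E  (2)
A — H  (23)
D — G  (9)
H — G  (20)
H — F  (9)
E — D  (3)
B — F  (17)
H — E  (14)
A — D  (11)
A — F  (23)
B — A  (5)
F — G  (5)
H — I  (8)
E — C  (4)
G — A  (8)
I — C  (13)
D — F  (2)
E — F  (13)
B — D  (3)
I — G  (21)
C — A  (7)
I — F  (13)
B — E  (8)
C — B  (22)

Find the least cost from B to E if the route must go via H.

Shortest B→H: B → D → F → H = 14
Shortest H→E: H → E = 14
Total via H: 14 + 14 = 28.

28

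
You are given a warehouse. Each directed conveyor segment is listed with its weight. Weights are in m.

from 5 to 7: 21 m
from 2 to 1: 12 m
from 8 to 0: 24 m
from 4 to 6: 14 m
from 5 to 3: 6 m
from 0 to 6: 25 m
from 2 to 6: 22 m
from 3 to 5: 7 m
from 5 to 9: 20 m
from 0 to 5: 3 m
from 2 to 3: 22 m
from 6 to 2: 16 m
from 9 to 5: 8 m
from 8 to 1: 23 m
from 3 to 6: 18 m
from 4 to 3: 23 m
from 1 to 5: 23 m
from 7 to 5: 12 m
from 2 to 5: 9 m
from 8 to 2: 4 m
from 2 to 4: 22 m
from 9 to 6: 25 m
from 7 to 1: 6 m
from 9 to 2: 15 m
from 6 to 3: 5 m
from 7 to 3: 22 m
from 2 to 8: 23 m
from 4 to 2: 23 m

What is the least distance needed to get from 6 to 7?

33 m

Compare a few routes:
6–2–5–7: 16+9+21 = 46
6–3–5–7: 5+7+21 = 33
The minimum is 33 m via 6–3–5–7.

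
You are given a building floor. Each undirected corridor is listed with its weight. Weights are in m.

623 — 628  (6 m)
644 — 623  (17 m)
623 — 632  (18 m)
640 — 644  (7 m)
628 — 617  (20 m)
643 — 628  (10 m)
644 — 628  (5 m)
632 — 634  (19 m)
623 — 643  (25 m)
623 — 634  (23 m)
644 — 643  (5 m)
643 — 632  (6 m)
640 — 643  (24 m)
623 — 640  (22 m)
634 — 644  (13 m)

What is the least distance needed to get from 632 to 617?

36 m

Running Dijkstra from 632:
632: 0
643: 6  (via 632)
644: 11  (via 643)
628: 16  (via 643)
640: 18  (via 644)
623: 18  (via 632)
634: 19  (via 632)
617: 36  (via 628)
Shortest route: 632 → 643 → 628 → 617 = 36 m.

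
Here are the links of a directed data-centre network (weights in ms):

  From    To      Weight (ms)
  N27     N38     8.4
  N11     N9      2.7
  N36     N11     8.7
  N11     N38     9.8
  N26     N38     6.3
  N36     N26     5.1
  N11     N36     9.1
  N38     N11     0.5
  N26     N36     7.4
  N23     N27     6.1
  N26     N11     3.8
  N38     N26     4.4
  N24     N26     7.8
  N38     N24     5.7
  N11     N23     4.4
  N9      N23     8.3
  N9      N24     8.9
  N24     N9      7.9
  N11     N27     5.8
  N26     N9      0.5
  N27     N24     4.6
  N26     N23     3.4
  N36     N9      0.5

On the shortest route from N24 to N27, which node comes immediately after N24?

N26

Compare a few routes:
N24 → N26 → N23 → N27: 7.8+3.4+6.1 = 17.3
N24 → N26 → N11 → N27: 7.8+3.8+5.8 = 17.4
N24 → N26 → N38 → N11 → N27: 7.8+6.3+0.5+5.8 = 20.4
The minimum is 17.3 ms via N24 → N26 → N23 → N27.
So from N24 the first move is to N26.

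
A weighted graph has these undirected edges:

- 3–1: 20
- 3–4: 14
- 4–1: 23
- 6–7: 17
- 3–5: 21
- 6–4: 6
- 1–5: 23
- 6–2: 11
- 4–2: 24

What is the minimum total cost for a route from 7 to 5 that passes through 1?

69

Shortest 7→1: 7 → 6 → 4 → 1 = 46
Best 1 to 5: 1 → 5 costing 23
Total via 1: 46 + 23 = 69.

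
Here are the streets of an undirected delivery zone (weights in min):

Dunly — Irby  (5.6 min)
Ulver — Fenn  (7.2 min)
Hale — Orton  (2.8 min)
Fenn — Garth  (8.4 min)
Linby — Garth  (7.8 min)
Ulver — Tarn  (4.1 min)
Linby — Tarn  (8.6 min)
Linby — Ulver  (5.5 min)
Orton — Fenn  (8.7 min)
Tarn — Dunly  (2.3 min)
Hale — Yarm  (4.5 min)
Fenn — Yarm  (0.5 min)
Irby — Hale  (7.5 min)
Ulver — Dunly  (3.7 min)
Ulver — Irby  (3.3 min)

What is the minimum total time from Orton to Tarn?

17.7 min

Enumerating some paths:
Orton–Hale–Irby–Dunly–Tarn: 2.8+7.5+5.6+2.3 = 18.2
Orton–Hale–Yarm–Fenn–Ulver–Tarn: 2.8+4.5+0.5+7.2+4.1 = 19.1
Orton–Hale–Irby–Ulver–Tarn: 2.8+7.5+3.3+4.1 = 17.7
The minimum is 17.7 min via Orton–Hale–Irby–Ulver–Tarn.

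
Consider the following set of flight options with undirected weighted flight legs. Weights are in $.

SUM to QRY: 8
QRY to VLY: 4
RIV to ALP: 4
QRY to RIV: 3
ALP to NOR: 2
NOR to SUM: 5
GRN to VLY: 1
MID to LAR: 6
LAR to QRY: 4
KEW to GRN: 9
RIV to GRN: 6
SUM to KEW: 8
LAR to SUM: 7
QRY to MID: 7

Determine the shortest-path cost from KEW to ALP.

Enumerating some paths:
KEW–SUM–NOR–ALP: 8+5+2 = 15
KEW–GRN–RIV–ALP: 9+6+4 = 19
KEW–GRN–VLY–QRY–RIV–ALP: 9+1+4+3+4 = 21
The minimum is $15 via KEW–SUM–NOR–ALP.

$15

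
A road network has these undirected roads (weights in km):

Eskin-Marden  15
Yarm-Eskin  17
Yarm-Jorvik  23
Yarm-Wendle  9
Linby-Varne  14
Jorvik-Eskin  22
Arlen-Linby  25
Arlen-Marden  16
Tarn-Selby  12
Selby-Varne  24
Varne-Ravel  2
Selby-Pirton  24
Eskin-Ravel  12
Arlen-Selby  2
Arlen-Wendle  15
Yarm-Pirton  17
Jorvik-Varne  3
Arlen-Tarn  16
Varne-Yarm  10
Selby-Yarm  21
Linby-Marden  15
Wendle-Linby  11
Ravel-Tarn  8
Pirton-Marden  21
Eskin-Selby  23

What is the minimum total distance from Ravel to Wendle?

21 km

Running Dijkstra from Ravel:
Ravel: 0
Varne: 2  (via Ravel)
Jorvik: 5  (via Varne)
Tarn: 8  (via Ravel)
Yarm: 12  (via Varne)
Eskin: 12  (via Ravel)
Linby: 16  (via Varne)
Selby: 20  (via Tarn)
Wendle: 21  (via Yarm)
Shortest route: Ravel → Varne → Yarm → Wendle = 21 km.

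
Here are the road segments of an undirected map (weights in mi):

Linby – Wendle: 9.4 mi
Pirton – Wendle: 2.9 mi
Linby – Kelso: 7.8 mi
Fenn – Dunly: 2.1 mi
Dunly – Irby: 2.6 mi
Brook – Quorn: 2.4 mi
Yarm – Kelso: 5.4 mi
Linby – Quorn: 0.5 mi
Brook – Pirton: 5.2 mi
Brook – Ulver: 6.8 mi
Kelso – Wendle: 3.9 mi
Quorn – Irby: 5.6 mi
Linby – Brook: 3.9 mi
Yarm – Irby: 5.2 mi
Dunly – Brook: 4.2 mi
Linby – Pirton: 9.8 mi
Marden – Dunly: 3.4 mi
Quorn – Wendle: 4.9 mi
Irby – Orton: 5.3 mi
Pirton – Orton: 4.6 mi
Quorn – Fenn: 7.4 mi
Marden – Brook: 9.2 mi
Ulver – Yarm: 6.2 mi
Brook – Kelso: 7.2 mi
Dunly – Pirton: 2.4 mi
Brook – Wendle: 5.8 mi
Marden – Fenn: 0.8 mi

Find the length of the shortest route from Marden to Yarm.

Enumerating some paths:
Marden → Dunly → Irby → Yarm: 3.4+2.6+5.2 = 11.2
Marden → Fenn → Dunly → Irby → Yarm: 0.8+2.1+2.6+5.2 = 10.7
The minimum is 10.7 mi via Marden → Fenn → Dunly → Irby → Yarm.

10.7 mi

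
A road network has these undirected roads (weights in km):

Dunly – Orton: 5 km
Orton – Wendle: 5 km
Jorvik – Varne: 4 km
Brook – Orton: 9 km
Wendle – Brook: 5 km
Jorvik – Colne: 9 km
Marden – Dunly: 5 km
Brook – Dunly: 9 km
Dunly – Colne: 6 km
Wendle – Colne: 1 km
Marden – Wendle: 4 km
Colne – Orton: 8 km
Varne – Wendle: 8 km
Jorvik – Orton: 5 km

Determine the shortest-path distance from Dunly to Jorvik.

Enumerating some paths:
Dunly–Orton–Jorvik: 5+5 = 10
Dunly–Colne–Jorvik: 6+9 = 15
The minimum is 10 km via Dunly–Orton–Jorvik.

10 km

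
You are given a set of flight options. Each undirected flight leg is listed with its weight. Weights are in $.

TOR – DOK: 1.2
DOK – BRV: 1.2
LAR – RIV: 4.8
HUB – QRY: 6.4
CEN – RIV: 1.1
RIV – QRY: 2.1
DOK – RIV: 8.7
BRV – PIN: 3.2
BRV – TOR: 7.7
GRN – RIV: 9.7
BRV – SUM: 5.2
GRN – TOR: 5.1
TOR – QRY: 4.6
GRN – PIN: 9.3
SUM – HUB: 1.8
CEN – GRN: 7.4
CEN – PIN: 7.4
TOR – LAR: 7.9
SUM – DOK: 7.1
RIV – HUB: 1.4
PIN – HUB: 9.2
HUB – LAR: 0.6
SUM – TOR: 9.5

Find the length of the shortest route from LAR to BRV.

Shortest distances from LAR:
LAR: 0
HUB: 0.6  (via LAR)
RIV: 2  (via HUB)
SUM: 2.4  (via HUB)
CEN: 3.1  (via RIV)
QRY: 4.1  (via RIV)
BRV: 7.6  (via SUM)
Shortest route: LAR–HUB–SUM–BRV = $7.6.

$7.6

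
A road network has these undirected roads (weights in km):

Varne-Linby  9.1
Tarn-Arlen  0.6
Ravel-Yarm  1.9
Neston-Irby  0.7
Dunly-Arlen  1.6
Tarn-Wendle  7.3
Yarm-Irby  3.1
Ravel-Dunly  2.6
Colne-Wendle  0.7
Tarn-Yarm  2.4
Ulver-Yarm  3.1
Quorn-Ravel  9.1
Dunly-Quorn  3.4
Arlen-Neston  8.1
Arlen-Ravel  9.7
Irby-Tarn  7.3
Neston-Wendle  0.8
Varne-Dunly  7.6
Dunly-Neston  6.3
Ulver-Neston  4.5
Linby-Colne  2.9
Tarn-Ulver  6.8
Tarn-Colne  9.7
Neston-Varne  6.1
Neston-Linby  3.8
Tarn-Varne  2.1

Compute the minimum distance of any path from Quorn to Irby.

10.4 km

Settle nodes by increasing distance from Quorn:
Quorn: 0
Dunly: 3.4  (via Quorn)
Arlen: 5  (via Dunly)
Tarn: 5.6  (via Arlen)
Ravel: 6  (via Dunly)
Varne: 7.7  (via Tarn)
Yarm: 7.9  (via Ravel)
Neston: 9.7  (via Dunly)
Irby: 10.4  (via Neston)
Shortest route: Quorn–Dunly–Neston–Irby = 10.4 km.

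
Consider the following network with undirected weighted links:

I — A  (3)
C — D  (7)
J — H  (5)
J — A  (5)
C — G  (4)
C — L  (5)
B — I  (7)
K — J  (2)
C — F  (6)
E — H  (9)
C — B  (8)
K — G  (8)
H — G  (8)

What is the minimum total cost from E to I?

22

Shortest distances from E:
E: 0
H: 9  (via E)
J: 14  (via H)
K: 16  (via J)
G: 17  (via H)
A: 19  (via J)
C: 21  (via G)
I: 22  (via A)
Shortest route: E–H–J–A–I = 22.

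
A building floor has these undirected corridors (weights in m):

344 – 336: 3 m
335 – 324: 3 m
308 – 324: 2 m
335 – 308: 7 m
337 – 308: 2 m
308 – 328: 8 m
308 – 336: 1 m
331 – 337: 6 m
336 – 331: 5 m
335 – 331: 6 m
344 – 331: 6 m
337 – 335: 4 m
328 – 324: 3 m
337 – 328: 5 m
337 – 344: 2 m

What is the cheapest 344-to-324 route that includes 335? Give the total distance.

Shortest 344→335: 344–337–335 = 6
Shortest 335→324: 335–324 = 3
Total via 335: 6 + 3 = 9 m.

9 m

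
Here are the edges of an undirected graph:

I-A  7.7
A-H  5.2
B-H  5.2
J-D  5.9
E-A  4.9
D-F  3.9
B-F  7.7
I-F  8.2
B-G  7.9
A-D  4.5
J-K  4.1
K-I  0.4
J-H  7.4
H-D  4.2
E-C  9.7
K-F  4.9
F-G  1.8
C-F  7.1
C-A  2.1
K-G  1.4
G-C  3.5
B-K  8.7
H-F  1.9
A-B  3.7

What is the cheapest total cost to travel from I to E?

12.3

Candidate routes:
I → A → E: 7.7+4.9 = 12.6
I → K → G → C → A → E: 0.4+1.4+3.5+2.1+4.9 = 12.3
Cheapest is I → K → G → C → A → E at 12.3.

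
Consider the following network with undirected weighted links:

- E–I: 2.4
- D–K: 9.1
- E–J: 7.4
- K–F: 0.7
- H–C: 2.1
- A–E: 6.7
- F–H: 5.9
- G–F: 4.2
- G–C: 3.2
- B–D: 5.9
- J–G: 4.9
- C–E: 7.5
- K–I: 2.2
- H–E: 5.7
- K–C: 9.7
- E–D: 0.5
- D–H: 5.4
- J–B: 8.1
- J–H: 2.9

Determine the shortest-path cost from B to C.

Enumerating some paths:
B → D → H → C: 5.9+5.4+2.1 = 13.4
B → D → E → C: 5.9+0.5+7.5 = 13.9
B → J → H → C: 8.1+2.9+2.1 = 13.1
Cheapest is B → J → H → C at 13.1.

13.1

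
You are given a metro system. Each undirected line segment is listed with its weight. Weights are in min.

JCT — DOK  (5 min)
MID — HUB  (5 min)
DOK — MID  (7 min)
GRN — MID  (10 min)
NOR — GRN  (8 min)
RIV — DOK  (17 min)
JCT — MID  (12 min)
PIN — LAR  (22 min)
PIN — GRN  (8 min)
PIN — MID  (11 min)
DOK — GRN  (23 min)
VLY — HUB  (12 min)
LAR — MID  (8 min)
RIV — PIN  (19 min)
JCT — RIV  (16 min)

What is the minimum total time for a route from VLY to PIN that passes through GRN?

35 min

Best VLY to GRN: VLY–HUB–MID–GRN costing 27
Shortest GRN→PIN: GRN–PIN = 8
Total via GRN: 27 + 8 = 35 min.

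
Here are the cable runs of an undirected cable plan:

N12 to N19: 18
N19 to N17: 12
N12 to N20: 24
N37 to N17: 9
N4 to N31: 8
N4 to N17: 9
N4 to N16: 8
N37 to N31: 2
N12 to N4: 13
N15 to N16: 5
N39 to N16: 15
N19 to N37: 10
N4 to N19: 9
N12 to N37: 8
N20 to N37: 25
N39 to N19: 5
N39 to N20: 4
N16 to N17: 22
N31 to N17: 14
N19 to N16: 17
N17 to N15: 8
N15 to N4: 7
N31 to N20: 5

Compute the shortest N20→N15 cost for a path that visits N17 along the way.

Best N20 to N17: N20–N31–N37–N17 costing 16
Best N17 to N15: N17–N15 costing 8
Total via N17: 16 + 8 = 24.

24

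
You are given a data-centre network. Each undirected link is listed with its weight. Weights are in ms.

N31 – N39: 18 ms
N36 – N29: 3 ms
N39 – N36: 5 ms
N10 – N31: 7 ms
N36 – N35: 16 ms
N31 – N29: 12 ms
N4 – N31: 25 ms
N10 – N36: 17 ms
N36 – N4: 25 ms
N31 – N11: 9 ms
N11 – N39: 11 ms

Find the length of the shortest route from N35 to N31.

Enumerating some paths:
N35 - N36 - N39 - N31: 16+5+18 = 39
N35 - N36 - N10 - N31: 16+17+7 = 40
N35 - N36 - N29 - N31: 16+3+12 = 31
N35 - N36 - N39 - N11 - N31: 16+5+11+9 = 41
The minimum is 31 ms via N35 - N36 - N29 - N31.

31 ms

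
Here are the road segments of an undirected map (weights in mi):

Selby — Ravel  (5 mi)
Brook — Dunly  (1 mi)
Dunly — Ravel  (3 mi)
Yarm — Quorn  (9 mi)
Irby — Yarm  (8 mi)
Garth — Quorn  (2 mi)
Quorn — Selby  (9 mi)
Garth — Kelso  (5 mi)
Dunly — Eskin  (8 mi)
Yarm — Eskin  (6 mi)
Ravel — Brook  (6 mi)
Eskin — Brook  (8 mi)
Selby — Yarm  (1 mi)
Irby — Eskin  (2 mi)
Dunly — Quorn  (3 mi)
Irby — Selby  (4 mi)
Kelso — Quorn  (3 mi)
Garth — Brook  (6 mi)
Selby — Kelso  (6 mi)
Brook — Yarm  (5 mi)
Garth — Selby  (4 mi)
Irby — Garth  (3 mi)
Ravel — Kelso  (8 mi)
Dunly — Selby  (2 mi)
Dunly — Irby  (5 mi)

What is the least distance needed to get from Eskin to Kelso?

Enumerating some paths:
Eskin → Irby → Dunly → Quorn → Kelso: 2+5+3+3 = 13
Eskin → Yarm → Selby → Kelso: 6+1+6 = 13
Eskin → Irby → Garth → Kelso: 2+3+5 = 10
Eskin → Irby → Selby → Kelso: 2+4+6 = 12
Cheapest is Eskin → Irby → Garth → Kelso at 10 mi.

10 mi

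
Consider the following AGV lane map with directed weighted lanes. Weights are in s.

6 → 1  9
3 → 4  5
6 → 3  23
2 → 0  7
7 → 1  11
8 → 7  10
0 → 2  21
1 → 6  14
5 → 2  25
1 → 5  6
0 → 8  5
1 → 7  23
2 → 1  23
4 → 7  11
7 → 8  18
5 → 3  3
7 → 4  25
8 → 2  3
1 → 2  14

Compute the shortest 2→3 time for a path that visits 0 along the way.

42 s

Best 2 to 0: 2–0 costing 7
Best 0 to 3: 0–8–7–1–5–3 costing 35
Total via 0: 7 + 35 = 42 s.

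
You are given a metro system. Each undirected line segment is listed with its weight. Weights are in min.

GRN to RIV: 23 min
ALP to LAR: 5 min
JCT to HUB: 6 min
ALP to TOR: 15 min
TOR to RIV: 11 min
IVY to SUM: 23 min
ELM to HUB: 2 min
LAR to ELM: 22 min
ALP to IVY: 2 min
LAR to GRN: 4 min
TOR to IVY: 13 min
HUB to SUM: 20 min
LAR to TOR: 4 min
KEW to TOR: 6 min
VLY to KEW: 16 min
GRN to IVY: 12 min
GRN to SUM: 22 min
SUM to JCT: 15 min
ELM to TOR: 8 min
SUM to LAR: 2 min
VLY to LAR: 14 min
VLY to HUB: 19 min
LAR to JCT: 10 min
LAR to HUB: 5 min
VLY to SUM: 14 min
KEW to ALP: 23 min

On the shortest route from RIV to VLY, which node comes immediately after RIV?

Enumerating some paths:
RIV - TOR - LAR - HUB - VLY: 11+4+5+19 = 39
RIV - TOR - LAR - VLY: 11+4+14 = 29
RIV - TOR - LAR - SUM - VLY: 11+4+2+14 = 31
RIV - TOR - KEW - VLY: 11+6+16 = 33
Cheapest is RIV - TOR - LAR - VLY at 29 min.
So from RIV the first move is to TOR.

TOR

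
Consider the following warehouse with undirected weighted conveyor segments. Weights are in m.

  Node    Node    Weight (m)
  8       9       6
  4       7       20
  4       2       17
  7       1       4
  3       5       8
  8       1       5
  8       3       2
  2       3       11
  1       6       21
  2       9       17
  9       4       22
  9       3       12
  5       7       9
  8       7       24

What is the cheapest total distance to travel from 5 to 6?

34 m

Enumerating some paths:
5 - 3 - 8 - 1 - 6: 8+2+5+21 = 36
5 - 7 - 1 - 6: 9+4+21 = 34
5 - 3 - 9 - 8 - 1 - 6: 8+12+6+5+21 = 52
Cheapest is 5 - 7 - 1 - 6 at 34 m.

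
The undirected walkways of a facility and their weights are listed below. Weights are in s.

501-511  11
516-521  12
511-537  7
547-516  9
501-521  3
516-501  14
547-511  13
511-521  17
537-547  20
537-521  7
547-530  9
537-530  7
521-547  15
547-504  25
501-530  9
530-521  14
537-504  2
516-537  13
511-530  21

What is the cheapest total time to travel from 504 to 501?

Compare a few routes:
504–537–530–501: 2+7+9 = 18
504–537–521–501: 2+7+3 = 12
The minimum is 12 s via 504–537–521–501.

12 s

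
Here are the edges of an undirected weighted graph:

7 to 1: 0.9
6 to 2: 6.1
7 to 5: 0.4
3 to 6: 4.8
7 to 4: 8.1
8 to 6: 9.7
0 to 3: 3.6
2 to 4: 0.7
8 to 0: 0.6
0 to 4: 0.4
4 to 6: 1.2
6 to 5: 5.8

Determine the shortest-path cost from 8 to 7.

8.4

Running Dijkstra from 8:
8: 0
0: 0.6  (via 8)
4: 1  (via 0)
2: 1.7  (via 4)
6: 2.2  (via 4)
3: 4.2  (via 0)
5: 8  (via 6)
7: 8.4  (via 5)
Shortest route: 8–0–4–6–5–7 = 8.4.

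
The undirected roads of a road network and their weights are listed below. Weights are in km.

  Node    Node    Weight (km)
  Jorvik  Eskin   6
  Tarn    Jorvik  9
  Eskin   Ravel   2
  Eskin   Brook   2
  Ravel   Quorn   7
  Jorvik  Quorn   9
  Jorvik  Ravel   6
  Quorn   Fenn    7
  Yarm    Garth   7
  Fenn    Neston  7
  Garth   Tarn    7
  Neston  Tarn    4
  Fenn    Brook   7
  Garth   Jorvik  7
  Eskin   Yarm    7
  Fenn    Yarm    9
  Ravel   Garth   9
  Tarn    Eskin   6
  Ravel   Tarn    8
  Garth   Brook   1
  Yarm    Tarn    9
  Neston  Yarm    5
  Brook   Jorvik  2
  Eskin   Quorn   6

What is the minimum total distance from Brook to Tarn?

8 km

Compare a few routes:
Brook → Jorvik → Tarn: 2+9 = 11
Brook → Garth → Tarn: 1+7 = 8
Brook → Eskin → Ravel → Tarn: 2+2+8 = 12
The minimum is 8 km via Brook → Garth → Tarn.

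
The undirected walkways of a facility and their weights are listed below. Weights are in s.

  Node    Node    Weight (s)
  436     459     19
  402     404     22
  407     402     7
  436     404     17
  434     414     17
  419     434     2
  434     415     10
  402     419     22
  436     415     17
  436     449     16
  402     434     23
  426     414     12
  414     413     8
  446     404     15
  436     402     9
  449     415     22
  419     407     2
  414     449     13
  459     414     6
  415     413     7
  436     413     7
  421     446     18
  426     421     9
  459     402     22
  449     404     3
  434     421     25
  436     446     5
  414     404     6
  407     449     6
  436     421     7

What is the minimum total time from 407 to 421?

23 s

Compare a few routes:
407 - 419 - 434 - 421: 2+2+25 = 29
407 - 449 - 404 - 436 - 421: 6+3+17+7 = 33
407 - 402 - 436 - 421: 7+9+7 = 23
407 - 449 - 436 - 421: 6+16+7 = 29
The minimum is 23 s via 407 - 402 - 436 - 421.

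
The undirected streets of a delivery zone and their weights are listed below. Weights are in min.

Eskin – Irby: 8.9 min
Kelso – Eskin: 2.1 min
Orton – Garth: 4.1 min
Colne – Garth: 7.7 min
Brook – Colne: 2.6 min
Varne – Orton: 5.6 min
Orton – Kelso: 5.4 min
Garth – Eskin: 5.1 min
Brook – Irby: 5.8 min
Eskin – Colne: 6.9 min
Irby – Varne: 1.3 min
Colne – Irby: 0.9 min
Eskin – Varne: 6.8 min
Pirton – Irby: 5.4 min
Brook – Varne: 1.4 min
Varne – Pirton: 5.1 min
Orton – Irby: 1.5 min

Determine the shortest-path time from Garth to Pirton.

11 min

Shortest distances from Garth:
Garth: 0
Orton: 4.1  (via Garth)
Eskin: 5.1  (via Garth)
Irby: 5.6  (via Orton)
Colne: 6.5  (via Irby)
Varne: 6.9  (via Irby)
Kelso: 7.2  (via Eskin)
Brook: 8.3  (via Varne)
Pirton: 11  (via Irby)
Shortest route: Garth → Orton → Irby → Pirton = 11 min.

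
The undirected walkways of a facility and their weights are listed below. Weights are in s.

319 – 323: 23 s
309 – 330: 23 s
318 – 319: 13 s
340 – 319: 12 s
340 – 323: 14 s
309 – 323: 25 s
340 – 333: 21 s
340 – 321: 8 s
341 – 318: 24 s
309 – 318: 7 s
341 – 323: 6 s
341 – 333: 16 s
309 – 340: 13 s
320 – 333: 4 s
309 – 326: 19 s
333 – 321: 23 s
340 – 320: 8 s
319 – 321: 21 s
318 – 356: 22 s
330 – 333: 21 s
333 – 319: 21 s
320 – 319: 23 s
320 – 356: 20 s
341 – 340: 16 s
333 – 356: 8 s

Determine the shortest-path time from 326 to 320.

40 s

Settle nodes by increasing distance from 326:
326: 0
309: 19  (via 326)
318: 26  (via 309)
340: 32  (via 309)
319: 39  (via 318)
321: 40  (via 340)
320: 40  (via 340)
Shortest route: 326–309–340–320 = 40 s.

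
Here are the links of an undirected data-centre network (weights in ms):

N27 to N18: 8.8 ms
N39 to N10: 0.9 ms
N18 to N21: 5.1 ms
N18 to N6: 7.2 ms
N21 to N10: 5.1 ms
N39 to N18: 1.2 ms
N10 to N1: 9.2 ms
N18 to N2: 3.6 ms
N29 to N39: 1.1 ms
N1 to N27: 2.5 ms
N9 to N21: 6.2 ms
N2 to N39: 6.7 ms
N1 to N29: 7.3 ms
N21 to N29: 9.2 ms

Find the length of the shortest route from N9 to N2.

Candidate routes:
N9 - N21 - N18 - N2: 6.2+5.1+3.6 = 14.9
N9 - N21 - N10 - N39 - N18 - N2: 6.2+5.1+0.9+1.2+3.6 = 17
N9 - N21 - N10 - N39 - N2: 6.2+5.1+0.9+6.7 = 18.9
The minimum is 14.9 ms via N9 - N21 - N18 - N2.

14.9 ms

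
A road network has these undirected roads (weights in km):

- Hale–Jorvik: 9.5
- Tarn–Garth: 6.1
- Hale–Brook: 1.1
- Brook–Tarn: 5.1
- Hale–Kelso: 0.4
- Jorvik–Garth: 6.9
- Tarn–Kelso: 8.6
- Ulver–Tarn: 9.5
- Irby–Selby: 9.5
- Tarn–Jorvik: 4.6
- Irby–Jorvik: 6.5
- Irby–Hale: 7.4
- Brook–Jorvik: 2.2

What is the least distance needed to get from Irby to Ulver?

Compare a few routes:
Irby → Hale → Brook → Tarn → Ulver: 7.4+1.1+5.1+9.5 = 23.1
Irby → Jorvik → Tarn → Ulver: 6.5+4.6+9.5 = 20.6
The minimum is 20.6 km via Irby → Jorvik → Tarn → Ulver.

20.6 km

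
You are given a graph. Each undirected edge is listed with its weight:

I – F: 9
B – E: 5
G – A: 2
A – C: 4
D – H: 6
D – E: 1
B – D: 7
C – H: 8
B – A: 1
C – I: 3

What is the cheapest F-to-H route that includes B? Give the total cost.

29

Shortest F→B: F–I–C–A–B = 17
Best B to H: B–E–D–H costing 12
Total via B: 17 + 12 = 29.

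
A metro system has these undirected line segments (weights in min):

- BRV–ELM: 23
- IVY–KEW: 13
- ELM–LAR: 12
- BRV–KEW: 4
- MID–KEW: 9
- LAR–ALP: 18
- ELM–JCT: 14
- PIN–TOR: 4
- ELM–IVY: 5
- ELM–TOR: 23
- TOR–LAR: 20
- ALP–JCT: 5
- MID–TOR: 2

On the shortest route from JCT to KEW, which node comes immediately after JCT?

Candidate routes:
JCT–ELM–IVY–KEW: 14+5+13 = 32
JCT–ELM–BRV–KEW: 14+23+4 = 41
The minimum is 32 min via JCT–ELM–IVY–KEW.
So from JCT the first move is to ELM.

ELM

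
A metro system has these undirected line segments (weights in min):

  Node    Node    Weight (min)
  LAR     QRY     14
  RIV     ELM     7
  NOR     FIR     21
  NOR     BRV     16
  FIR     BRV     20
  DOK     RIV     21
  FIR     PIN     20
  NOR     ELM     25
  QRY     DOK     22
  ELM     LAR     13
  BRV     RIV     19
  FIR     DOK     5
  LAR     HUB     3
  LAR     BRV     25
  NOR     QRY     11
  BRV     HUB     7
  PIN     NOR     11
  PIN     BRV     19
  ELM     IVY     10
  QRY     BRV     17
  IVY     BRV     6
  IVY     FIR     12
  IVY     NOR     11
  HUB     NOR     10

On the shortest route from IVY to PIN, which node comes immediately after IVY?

NOR

Enumerating some paths:
IVY - BRV - PIN: 6+19 = 25
IVY - FIR - PIN: 12+20 = 32
IVY - NOR - PIN: 11+11 = 22
IVY - BRV - NOR - PIN: 6+16+11 = 33
The minimum is 22 min via IVY - NOR - PIN.
So from IVY the first move is to NOR.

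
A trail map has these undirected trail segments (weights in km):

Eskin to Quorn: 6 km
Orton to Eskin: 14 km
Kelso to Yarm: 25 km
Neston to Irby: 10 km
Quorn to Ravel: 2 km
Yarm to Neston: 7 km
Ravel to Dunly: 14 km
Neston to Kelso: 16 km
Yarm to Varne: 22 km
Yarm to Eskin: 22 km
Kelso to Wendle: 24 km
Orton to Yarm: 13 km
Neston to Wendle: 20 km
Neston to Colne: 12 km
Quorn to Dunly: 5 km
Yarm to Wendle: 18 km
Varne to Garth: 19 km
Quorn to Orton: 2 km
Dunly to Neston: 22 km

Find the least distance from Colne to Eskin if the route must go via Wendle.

Shortest Colne→Wendle: Colne–Neston–Wendle = 32
Shortest Wendle→Eskin: Wendle–Yarm–Orton–Quorn–Eskin = 39
Total via Wendle: 32 + 39 = 71 km.

71 km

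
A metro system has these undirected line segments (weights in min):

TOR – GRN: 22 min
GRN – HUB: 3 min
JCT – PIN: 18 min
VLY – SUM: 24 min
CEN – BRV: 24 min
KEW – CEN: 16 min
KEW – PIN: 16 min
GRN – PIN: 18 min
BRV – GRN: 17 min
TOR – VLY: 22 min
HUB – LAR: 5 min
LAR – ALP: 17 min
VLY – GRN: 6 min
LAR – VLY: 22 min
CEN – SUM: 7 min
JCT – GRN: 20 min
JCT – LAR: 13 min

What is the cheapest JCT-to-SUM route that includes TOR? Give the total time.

88 min

Shortest JCT→TOR: JCT–GRN–TOR = 42
Shortest TOR→SUM: TOR–VLY–SUM = 46
Total via TOR: 42 + 46 = 88 min.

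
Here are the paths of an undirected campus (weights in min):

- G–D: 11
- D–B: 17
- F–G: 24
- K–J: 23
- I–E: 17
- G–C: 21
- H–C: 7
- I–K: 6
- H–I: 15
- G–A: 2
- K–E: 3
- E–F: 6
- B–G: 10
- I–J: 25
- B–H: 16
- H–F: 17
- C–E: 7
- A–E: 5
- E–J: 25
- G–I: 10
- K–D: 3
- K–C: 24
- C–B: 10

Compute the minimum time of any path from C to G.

14 min

Compare a few routes:
C - G: 21 = 21
C - E - A - G: 7+5+2 = 14
C - B - G: 10+10 = 20
Cheapest is C - E - A - G at 14 min.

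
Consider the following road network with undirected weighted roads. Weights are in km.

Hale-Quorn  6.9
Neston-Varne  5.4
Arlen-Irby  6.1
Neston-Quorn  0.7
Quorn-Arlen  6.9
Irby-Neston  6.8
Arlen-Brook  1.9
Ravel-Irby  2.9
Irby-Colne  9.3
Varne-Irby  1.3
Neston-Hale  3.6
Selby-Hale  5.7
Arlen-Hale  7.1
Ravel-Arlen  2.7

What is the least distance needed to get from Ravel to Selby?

Enumerating some paths:
Ravel → Arlen → Hale → Selby: 2.7+7.1+5.7 = 15.5
Ravel → Irby → Varne → Neston → Hale → Selby: 2.9+1.3+5.4+3.6+5.7 = 18.9
The minimum is 15.5 km via Ravel → Arlen → Hale → Selby.

15.5 km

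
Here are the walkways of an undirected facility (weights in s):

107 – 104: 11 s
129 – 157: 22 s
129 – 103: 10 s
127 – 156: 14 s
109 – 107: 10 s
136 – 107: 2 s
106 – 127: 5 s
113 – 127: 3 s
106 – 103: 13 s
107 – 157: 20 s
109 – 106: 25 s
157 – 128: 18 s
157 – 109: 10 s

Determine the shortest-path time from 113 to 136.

45 s

Compare a few routes:
113 - 127 - 106 - 103 - 129 - 157 - 107 - 136: 3+5+13+10+22+20+2 = 75
113 - 127 - 106 - 109 - 157 - 107 - 136: 3+5+25+10+20+2 = 65
113 - 127 - 106 - 103 - 129 - 157 - 109 - 107 - 136: 3+5+13+10+22+10+10+2 = 75
113 - 127 - 106 - 109 - 107 - 136: 3+5+25+10+2 = 45
Cheapest is 113 - 127 - 106 - 109 - 107 - 136 at 45 s.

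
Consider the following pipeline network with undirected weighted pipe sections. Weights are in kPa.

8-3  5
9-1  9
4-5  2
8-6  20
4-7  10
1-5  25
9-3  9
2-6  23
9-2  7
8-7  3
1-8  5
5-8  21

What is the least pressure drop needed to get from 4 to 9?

Candidate routes:
4 → 5 → 1 → 9: 2+25+9 = 36
4 → 7 → 8 → 1 → 9: 10+3+5+9 = 27
4 → 5 → 8 → 3 → 9: 2+21+5+9 = 37
4 → 5 → 8 → 1 → 9: 2+21+5+9 = 37
The minimum is 27 kPa via 4 → 7 → 8 → 1 → 9.

27 kPa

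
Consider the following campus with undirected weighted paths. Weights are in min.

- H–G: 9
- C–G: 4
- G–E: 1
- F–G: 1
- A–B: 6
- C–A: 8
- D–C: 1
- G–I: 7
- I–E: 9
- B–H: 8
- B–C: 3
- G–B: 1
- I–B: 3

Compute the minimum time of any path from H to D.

Compare a few routes:
H - B - C - D: 8+3+1 = 12
H - G - B - C - D: 9+1+3+1 = 14
H - B - G - C - D: 8+1+4+1 = 14
H - G - C - D: 9+4+1 = 14
Cheapest is H - B - C - D at 12 min.

12 min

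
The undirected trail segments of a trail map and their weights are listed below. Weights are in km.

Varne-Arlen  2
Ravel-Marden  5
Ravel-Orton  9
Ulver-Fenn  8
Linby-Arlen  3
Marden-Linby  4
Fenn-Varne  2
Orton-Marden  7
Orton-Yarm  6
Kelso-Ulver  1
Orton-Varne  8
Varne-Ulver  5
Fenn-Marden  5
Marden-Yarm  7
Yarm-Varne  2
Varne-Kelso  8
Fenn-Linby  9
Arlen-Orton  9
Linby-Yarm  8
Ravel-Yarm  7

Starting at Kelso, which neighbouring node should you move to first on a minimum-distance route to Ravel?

Candidate routes:
Kelso → Ulver → Fenn → Marden → Ravel: 1+8+5+5 = 19
Kelso → Ulver → Varne → Yarm → Ravel: 1+5+2+7 = 15
Kelso → Ulver → Varne → Fenn → Marden → Ravel: 1+5+2+5+5 = 18
Kelso → Varne → Yarm → Ravel: 8+2+7 = 17
The minimum is 15 km via Kelso → Ulver → Varne → Yarm → Ravel.
So from Kelso the first move is to Ulver.

Ulver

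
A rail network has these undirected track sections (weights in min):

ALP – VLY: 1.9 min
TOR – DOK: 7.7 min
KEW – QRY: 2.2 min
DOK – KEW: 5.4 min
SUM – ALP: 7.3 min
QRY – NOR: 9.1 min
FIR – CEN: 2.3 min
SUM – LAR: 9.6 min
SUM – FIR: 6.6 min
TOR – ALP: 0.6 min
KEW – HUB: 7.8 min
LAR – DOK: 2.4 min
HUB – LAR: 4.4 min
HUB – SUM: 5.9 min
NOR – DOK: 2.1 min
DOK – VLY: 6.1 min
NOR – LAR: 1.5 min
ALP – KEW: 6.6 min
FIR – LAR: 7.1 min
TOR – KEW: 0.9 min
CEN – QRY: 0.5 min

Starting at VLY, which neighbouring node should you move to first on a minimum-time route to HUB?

ALP

Compare a few routes:
VLY → DOK → LAR → HUB: 6.1+2.4+4.4 = 12.9
VLY → DOK → NOR → LAR → HUB: 6.1+2.1+1.5+4.4 = 14.1
VLY → ALP → SUM → HUB: 1.9+7.3+5.9 = 15.1
VLY → ALP → TOR → KEW → HUB: 1.9+0.6+0.9+7.8 = 11.2
Cheapest is VLY → ALP → TOR → KEW → HUB at 11.2 min.
So from VLY the first move is to ALP.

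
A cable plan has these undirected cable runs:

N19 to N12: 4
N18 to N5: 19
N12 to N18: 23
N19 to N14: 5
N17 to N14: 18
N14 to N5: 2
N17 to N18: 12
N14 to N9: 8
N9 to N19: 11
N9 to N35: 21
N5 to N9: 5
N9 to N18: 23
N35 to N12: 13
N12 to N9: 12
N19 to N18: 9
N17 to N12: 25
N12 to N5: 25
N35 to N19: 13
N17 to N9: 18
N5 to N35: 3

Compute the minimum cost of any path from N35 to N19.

10

Running Dijkstra from N35:
N35: 0
N5: 3  (via N35)
N14: 5  (via N5)
N9: 8  (via N5)
N19: 10  (via N14)
Shortest route: N35 → N5 → N14 → N19 = 10.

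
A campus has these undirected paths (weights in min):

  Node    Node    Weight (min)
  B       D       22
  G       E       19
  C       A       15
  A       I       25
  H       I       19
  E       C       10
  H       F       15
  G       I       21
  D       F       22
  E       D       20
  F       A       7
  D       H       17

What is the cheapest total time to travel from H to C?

37 min

Running Dijkstra from H:
H: 0
F: 15  (via H)
D: 17  (via H)
I: 19  (via H)
A: 22  (via F)
C: 37  (via A)
Shortest route: H–F–A–C = 37 min.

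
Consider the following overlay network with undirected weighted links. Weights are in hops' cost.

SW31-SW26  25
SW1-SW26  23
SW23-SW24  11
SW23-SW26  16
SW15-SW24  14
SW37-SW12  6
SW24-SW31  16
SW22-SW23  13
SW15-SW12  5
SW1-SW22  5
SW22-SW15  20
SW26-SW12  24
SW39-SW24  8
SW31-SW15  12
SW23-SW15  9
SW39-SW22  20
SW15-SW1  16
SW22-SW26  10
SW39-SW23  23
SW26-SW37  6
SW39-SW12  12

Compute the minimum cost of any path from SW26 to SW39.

Settle nodes by increasing distance from SW26:
SW26: 0
SW37: 6  (via SW26)
SW22: 10  (via SW26)
SW12: 12  (via SW37)
SW1: 15  (via SW22)
SW23: 16  (via SW26)
SW15: 17  (via SW12)
SW39: 24  (via SW12)
Shortest route: SW26–SW37–SW12–SW39 = 24 hops' cost.

24 hops' cost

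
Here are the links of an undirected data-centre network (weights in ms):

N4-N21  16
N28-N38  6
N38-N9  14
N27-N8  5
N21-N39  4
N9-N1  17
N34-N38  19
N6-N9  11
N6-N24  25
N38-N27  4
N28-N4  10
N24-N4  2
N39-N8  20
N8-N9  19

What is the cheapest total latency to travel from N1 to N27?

Running Dijkstra from N1:
N1: 0
N9: 17  (via N1)
N6: 28  (via N9)
N38: 31  (via N9)
N27: 35  (via N38)
Shortest route: N1 → N9 → N38 → N27 = 35 ms.

35 ms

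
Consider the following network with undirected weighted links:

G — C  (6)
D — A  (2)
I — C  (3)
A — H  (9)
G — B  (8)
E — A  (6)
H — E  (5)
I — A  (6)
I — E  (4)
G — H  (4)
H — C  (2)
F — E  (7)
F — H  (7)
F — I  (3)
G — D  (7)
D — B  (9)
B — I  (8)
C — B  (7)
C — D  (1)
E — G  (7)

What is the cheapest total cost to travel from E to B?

Running Dijkstra from E:
E: 0
I: 4  (via E)
H: 5  (via E)
A: 6  (via E)
C: 7  (via I)
F: 7  (via E)
G: 7  (via E)
D: 8  (via A)
B: 12  (via I)
Shortest route: E–I–B = 12.

12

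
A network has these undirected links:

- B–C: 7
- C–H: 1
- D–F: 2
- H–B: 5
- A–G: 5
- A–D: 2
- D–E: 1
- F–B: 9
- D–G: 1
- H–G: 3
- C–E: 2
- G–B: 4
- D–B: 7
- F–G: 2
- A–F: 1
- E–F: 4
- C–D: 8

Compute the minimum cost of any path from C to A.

5

Enumerating some paths:
C → E → D → A: 2+1+2 = 5
C → E → D → F → A: 2+1+2+1 = 6
Cheapest is C → E → D → A at 5.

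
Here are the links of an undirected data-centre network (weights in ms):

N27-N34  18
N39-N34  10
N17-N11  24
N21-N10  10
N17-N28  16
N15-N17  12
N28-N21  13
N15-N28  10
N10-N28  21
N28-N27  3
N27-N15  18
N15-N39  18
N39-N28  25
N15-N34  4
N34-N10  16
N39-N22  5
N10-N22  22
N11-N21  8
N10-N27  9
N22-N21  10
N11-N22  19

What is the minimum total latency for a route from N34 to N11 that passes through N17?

Best N34 to N17: N34 → N15 → N17 costing 16
Best N17 to N11: N17 → N11 costing 24
Total via N17: 16 + 24 = 40 ms.

40 ms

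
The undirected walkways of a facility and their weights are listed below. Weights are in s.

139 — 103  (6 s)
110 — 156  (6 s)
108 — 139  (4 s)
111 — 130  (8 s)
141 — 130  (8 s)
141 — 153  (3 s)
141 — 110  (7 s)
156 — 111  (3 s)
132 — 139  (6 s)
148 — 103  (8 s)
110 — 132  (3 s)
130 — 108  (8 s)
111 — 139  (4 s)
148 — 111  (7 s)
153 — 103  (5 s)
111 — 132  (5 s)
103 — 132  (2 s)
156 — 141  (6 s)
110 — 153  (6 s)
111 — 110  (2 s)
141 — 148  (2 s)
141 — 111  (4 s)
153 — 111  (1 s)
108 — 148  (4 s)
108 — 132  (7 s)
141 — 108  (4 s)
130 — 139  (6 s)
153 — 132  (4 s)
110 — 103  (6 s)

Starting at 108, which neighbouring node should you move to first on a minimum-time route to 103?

132

Candidate routes:
108 → 139 → 103: 4+6 = 10
108 → 141 → 153 → 103: 4+3+5 = 12
108 → 132 → 103: 7+2 = 9
The minimum is 9 s via 108 → 132 → 103.
So from 108 the first move is to 132.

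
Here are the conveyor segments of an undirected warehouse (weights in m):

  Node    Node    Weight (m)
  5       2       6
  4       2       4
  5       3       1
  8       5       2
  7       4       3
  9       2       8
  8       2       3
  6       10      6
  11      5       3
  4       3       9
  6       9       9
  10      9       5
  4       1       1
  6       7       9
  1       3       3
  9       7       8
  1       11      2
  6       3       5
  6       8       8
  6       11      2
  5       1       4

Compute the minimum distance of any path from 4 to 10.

11 m

Settle nodes by increasing distance from 4:
4: 0
1: 1  (via 4)
7: 3  (via 4)
11: 3  (via 1)
2: 4  (via 4)
3: 4  (via 1)
5: 5  (via 1)
6: 5  (via 11)
8: 7  (via 2)
9: 11  (via 7)
10: 11  (via 6)
Shortest route: 4 → 1 → 11 → 6 → 10 = 11 m.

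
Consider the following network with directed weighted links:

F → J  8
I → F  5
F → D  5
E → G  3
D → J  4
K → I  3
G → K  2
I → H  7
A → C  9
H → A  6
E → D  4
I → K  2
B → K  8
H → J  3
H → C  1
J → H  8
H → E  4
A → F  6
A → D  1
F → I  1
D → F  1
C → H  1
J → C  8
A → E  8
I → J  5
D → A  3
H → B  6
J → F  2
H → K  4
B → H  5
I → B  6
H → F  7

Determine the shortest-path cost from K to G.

Running Dijkstra from K:
K: 0
I: 3  (via K)
F: 8  (via I)
J: 8  (via I)
B: 9  (via I)
H: 10  (via I)
C: 11  (via H)
D: 13  (via F)
E: 14  (via H)
A: 16  (via H)
G: 17  (via E)
Shortest route: K → I → H → E → G = 17.

17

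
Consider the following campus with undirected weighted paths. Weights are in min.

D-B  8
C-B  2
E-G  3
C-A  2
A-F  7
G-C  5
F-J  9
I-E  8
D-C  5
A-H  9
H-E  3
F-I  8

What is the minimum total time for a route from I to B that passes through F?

Best I to F: I–F costing 8
Best F to B: F–A–C–B costing 11
Total via F: 8 + 11 = 19 min.

19 min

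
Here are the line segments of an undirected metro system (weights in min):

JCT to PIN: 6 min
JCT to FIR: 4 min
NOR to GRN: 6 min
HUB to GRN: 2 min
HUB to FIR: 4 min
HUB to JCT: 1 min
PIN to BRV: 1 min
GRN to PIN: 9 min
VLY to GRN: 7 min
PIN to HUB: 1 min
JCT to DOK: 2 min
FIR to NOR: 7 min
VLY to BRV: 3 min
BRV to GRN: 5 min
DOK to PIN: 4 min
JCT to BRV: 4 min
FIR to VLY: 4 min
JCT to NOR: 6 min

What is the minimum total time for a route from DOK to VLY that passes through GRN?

Best DOK to GRN: DOK → JCT → HUB → GRN costing 5
Shortest GRN→VLY: GRN → VLY = 7
Total via GRN: 5 + 7 = 12 min.

12 min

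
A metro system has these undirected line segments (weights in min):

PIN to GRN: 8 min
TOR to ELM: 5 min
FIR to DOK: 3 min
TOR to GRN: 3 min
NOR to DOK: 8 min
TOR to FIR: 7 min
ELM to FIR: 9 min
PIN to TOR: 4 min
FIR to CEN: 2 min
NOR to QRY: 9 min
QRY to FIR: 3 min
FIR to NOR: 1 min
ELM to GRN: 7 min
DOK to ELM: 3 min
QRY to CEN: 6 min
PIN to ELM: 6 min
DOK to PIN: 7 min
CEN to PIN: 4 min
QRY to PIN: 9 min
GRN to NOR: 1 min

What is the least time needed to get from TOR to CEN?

Candidate routes:
TOR → FIR → CEN: 7+2 = 9
TOR → PIN → CEN: 4+4 = 8
TOR → ELM → DOK → FIR → CEN: 5+3+3+2 = 13
TOR → GRN → NOR → FIR → CEN: 3+1+1+2 = 7
The minimum is 7 min via TOR → GRN → NOR → FIR → CEN.

7 min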